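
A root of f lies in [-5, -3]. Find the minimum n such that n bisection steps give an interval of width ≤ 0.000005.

19

Width after n steps is 2/2^n. Need 2^n ≥ 2/0.000005 = 400000.
2^18 = 262144 < 400000 ≤ 2^19 = 524288, so n = 19.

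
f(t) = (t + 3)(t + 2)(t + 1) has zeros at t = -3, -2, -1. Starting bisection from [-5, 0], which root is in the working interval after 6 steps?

-3

f(-2.5) = 0.375 > 0, so the root lies in [-5, -2.5]
f(-3.75) = -3.609375 < 0, so the root lies in [-3.75, -2.5]
f(-3.125) = -0.298828 < 0, so the root lies in [-3.125, -2.5]
f(-2.8125) = 0.2761 > 0, so the root lies in [-3.125, -2.8125]
f(-2.96875) = 0.0596 > 0, so the root lies in [-3.125, -2.96875]
f(-3.046875) = -0.1004 < 0, so the root lies in [-3.046875, -2.96875]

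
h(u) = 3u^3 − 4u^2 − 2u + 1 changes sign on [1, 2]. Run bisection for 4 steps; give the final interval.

[1.5625, 1.625]

m = 1.5, h(m) = -0.875 (−); new bracket [1.5, 2]
m = 1.75, h(m) = 1.328125 (+); new bracket [1.5, 1.75]
m = 1.625, h(m) = 0.060547 (+); new bracket [1.5, 1.625]
m = 1.5625, h(m) = -0.4465 (−); new bracket [1.5625, 1.625]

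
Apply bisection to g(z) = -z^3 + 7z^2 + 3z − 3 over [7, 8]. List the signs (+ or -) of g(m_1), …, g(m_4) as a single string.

g(7.5) = -8.625 < 0, so the root lies in [7, 7.5]
g(7.25) = 5.609375 > 0, so the root lies in [7.25, 7.5]
g(7.375) = -1.271484 < 0, so the root lies in [7.25, 7.375]
g(7.3125) = 2.2273 > 0, so the root lies in [7.3125, 7.375]

-+-+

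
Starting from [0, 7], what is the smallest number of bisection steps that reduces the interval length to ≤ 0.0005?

14

Width after n steps is 7/2^n. Need 2^n ≥ 7/0.0005 = 14000.
2^13 = 8192 < 14000 ≤ 2^14 = 16384, so n = 14.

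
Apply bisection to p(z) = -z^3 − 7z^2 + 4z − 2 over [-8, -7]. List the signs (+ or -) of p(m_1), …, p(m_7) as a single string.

-++-+++

m = -7.5, p(m) = -3.875 (−); new bracket [-8, -7.5]
m = -7.75, p(m) = 12.046875 (+); new bracket [-7.75, -7.5]
m = -7.625, p(m) = 3.837891 (+); new bracket [-7.625, -7.5]
m = -7.5625, p(m) = -0.0798 (−); new bracket [-7.625, -7.5625]
m = -7.59375, p(m) = 1.8636 (+); new bracket [-7.59375, -7.5625]
m = -7.578125, p(m) = 0.8881 (+); new bracket [-7.578125, -7.5625]
m = -7.5703125, p(m) = 0.4031 (+); new bracket [-7.5703125, -7.5625]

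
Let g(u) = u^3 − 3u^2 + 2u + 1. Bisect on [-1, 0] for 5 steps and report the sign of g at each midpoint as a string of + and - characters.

g(-0.5) = -0.875 < 0, so the root lies in [-0.5, 0]
g(-0.25) = 0.296875 > 0, so the root lies in [-0.5, -0.25]
g(-0.375) = -0.224609 < 0, so the root lies in [-0.375, -0.25]
g(-0.3125) = 0.0515 > 0, so the root lies in [-0.375, -0.3125]
g(-0.34375) = -0.0826 < 0, so the root lies in [-0.34375, -0.3125]

-+-+-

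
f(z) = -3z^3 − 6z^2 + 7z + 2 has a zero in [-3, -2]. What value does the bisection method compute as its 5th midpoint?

-2.78125

f(-2.5) = -6.125 < 0, so the root lies in [-3, -2.5]
f(-2.75) = -0.234375 < 0, so the root lies in [-3, -2.75]
f(-2.875) = 3.572266 > 0, so the root lies in [-2.875, -2.75]
f(-2.8125) = 1.5935 > 0, so the root lies in [-2.8125, -2.75]
f(-2.78125) = 0.661 > 0, so the root lies in [-2.78125, -2.75]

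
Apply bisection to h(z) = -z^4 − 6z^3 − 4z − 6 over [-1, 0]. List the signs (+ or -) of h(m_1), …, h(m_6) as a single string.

m = -0.5, h(m) = -3.3125 (−); new bracket [-1, -0.5]
m = -0.75, h(m) = -0.785156 (−); new bracket [-1, -0.75]
m = -0.875, h(m) = 0.93335 (+); new bracket [-0.875, -0.75]
m = -0.8125, h(m) = 0.0325 (+); new bracket [-0.8125, -0.75]
m = -0.78125, h(m) = -0.3865 (−); new bracket [-0.8125, -0.78125]
m = -0.796875, h(m) = -0.1796 (−); new bracket [-0.8125, -0.796875]

--++--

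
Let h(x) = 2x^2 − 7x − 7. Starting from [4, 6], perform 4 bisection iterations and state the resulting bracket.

x = 5 gives h = 8, positive; keep [4, 5]
x = 4.5 gives h = 2, positive; keep [4, 4.5]
x = 4.25 gives h = -0.625, negative; keep [4.25, 4.5]
x = 4.375 gives h = 0.6562, positive; keep [4.25, 4.375]

[4.25, 4.375]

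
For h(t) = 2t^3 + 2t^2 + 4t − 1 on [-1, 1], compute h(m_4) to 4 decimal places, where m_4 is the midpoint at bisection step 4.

t = 0 gives h = -1, negative; keep [0, 1]
t = 0.5 gives h = 1.75, positive; keep [0, 0.5]
t = 0.25 gives h = 0.15625, positive; keep [0, 0.25]
t = 0.125 gives h = -0.4648, negative; keep [0.125, 0.25]

-0.4648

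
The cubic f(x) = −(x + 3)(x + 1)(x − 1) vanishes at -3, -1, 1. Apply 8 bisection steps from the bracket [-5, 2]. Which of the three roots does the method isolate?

-3

midpoint -1.5: f = -1.875 < 0 → [-5, -1.5]
midpoint -3.25: f = 2.390625 > 0 → [-3.25, -1.5]
midpoint -2.375: f = -2.900391 < 0 → [-3.25, -2.375]
midpoint -2.8125: f = -1.2957 < 0 → [-3.25, -2.8125]
midpoint -3.03125: f = 0.2559 > 0 → [-3.03125, -2.8125]
midpoint -2.921875: f = -0.5889 < 0 → [-3.03125, -2.921875]
midpoint -2.9765625: f = -0.1842 < 0 → [-3.03125, -2.9765625]
midpoint -3.00390625: f = 0.0313 > 0 → [-3.00390625, -2.9765625]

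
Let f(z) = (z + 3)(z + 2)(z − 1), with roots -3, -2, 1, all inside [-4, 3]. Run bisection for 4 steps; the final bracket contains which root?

1

f(-0.5) = -5.625 < 0, so the root lies in [-0.5, 3]
f(1.25) = 3.453125 > 0, so the root lies in [-0.5, 1.25]
f(0.375) = -5.009766 < 0, so the root lies in [0.375, 1.25]
f(0.8125) = -2.0105 < 0, so the root lies in [0.8125, 1.25]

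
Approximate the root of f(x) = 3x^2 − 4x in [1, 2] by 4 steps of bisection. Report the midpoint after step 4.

m = 1.5, f(m) = 0.75 (+); new bracket [1, 1.5]
m = 1.25, f(m) = -0.3125 (−); new bracket [1.25, 1.5]
m = 1.375, f(m) = 0.171875 (+); new bracket [1.25, 1.375]
m = 1.3125, f(m) = -0.082 (−); new bracket [1.3125, 1.375]

1.3125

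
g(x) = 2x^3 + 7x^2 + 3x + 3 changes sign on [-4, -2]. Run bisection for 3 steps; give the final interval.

midpoint -3: g = 3 > 0 → [-4, -3]
midpoint -3.5: g = -7.5 < 0 → [-3.5, -3]
midpoint -3.25: g = -1.46875 < 0 → [-3.25, -3]

[-3.25, -3]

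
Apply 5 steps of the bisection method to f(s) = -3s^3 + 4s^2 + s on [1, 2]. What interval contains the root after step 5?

f(1.5) = 0.375 > 0, so the root lies in [1.5, 2]
f(1.75) = -2.078125 < 0, so the root lies in [1.5, 1.75]
f(1.625) = -0.685547 < 0, so the root lies in [1.5, 1.625]
f(1.5625) = -0.116 < 0, so the root lies in [1.5, 1.5625]
f(1.53125) = 0.1391 > 0, so the root lies in [1.53125, 1.5625]

[1.53125, 1.5625]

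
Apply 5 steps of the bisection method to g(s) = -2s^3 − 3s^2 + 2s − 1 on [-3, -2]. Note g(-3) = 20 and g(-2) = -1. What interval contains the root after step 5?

s = -2.5 gives g = 6.5, positive; keep [-2.5, -2]
s = -2.25 gives g = 2.09375, positive; keep [-2.25, -2]
s = -2.125 gives g = 0.394531, positive; keep [-2.125, -2]
s = -2.0625 gives g = -0.3394, negative; keep [-2.125, -2.0625]
s = -2.09375 gives g = 0.0182, positive; keep [-2.09375, -2.0625]

[-2.09375, -2.0625]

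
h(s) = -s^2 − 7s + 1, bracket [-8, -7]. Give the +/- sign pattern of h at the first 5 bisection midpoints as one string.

h(-7.5) = -2.75 < 0, so the root lies in [-7.5, -7]
h(-7.25) = -0.8125 < 0, so the root lies in [-7.25, -7]
h(-7.125) = 0.109375 > 0, so the root lies in [-7.25, -7.125]
h(-7.1875) = -0.3477 < 0, so the root lies in [-7.1875, -7.125]
h(-7.15625) = -0.1182 < 0, so the root lies in [-7.15625, -7.125]

--+--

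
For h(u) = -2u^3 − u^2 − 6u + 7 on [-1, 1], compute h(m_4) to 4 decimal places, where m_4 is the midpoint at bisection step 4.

-0.3555

h(0) = 7 > 0, so the root lies in [0, 1]
h(0.5) = 3.5 > 0, so the root lies in [0.5, 1]
h(0.75) = 1.09375 > 0, so the root lies in [0.75, 1]
h(0.875) = -0.3555 < 0, so the root lies in [0.75, 0.875]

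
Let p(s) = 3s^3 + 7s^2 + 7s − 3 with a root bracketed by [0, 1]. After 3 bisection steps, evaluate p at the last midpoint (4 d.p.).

m = 0.5, p(m) = 2.625 (+); new bracket [0, 0.5]
m = 0.25, p(m) = -0.765625 (−); new bracket [0.25, 0.5]
m = 0.375, p(m) = 0.767578 (+); new bracket [0.25, 0.375]

0.7676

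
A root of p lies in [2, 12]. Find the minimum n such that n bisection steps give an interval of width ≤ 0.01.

10

Width after n steps is 10/2^n. Need 2^n ≥ 10/0.01 = 1000.
2^9 = 512 < 1000 ≤ 2^10 = 1024, so n = 10.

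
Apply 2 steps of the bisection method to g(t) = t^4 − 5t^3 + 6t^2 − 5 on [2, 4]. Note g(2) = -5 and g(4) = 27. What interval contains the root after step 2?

midpoint 3: g = -5 < 0 → [3, 4]
midpoint 3.5: g = 4.1875 > 0 → [3, 3.5]

[3, 3.5]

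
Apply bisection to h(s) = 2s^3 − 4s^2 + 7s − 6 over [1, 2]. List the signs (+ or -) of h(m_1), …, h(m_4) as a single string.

s = 1.5 gives h = 2.25, positive; keep [1, 1.5]
s = 1.25 gives h = 0.40625, positive; keep [1, 1.25]
s = 1.125 gives h = -0.339844, negative; keep [1.125, 1.25]
s = 1.1875 gives h = 0.021, positive; keep [1.125, 1.1875]

++-+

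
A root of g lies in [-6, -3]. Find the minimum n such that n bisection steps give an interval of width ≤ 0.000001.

22

Width after n steps is 3/2^n. Need 2^n ≥ 3/0.000001 = 3000000.
2^21 = 2097152 < 3000000 ≤ 2^22 = 4194304, so n = 22.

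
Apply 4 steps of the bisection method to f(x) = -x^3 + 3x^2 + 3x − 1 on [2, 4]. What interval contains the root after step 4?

m = 3, f(m) = 8 (+); new bracket [3, 4]
m = 3.5, f(m) = 3.375 (+); new bracket [3.5, 4]
m = 3.75, f(m) = -0.296875 (−); new bracket [3.5, 3.75]
m = 3.625, f(m) = 1.6621 (+); new bracket [3.625, 3.75]

[3.625, 3.75]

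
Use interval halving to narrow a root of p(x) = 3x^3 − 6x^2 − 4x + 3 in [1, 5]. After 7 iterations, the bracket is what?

m = 3, p(m) = 18 (+); new bracket [1, 3]
m = 2, p(m) = -5 (−); new bracket [2, 3]
m = 2.5, p(m) = 2.375 (+); new bracket [2, 2.5]
m = 2.25, p(m) = -2.2031 (−); new bracket [2.25, 2.5]
m = 2.375, p(m) = -0.1543 (−); new bracket [2.375, 2.5]
m = 2.4375, p(m) = 1.0481 (+); new bracket [2.375, 2.4375]
m = 2.40625, p(m) = 0.4316 (+); new bracket [2.375, 2.40625]

[2.375, 2.40625]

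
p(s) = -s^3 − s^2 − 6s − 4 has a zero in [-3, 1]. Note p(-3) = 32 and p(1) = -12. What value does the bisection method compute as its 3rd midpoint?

-0.5

m = -1, p(m) = 2 (+); new bracket [-1, 1]
m = 0, p(m) = -4 (−); new bracket [-1, 0]
m = -0.5, p(m) = -1.125 (−); new bracket [-1, -0.5]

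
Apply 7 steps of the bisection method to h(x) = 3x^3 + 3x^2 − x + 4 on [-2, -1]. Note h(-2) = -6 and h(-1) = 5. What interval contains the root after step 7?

m = -1.5, h(m) = 2.125 (+); new bracket [-2, -1.5]
m = -1.75, h(m) = -1.140625 (−); new bracket [-1.75, -1.5]
m = -1.625, h(m) = 0.673828 (+); new bracket [-1.75, -1.625]
m = -1.6875, h(m) = -0.1858 (−); new bracket [-1.6875, -1.625]
m = -1.65625, h(m) = 0.2556 (+); new bracket [-1.6875, -1.65625]
m = -1.671875, h(m) = 0.0379 (+); new bracket [-1.6875, -1.671875]
m = -1.6796875, h(m) = -0.0732 (−); new bracket [-1.6796875, -1.671875]

[-1.6796875, -1.671875]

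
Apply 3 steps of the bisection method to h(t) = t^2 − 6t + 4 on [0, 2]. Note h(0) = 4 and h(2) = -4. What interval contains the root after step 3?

[0.75, 1]

m = 1, h(m) = -1 (−); new bracket [0, 1]
m = 0.5, h(m) = 1.25 (+); new bracket [0.5, 1]
m = 0.75, h(m) = 0.0625 (+); new bracket [0.75, 1]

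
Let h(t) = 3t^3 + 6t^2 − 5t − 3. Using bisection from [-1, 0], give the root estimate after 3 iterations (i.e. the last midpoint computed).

t = -0.5 gives h = 0.625, positive; keep [-0.5, 0]
t = -0.25 gives h = -1.421875, negative; keep [-0.5, -0.25]
t = -0.375 gives h = -0.439453, negative; keep [-0.5, -0.375]

-0.375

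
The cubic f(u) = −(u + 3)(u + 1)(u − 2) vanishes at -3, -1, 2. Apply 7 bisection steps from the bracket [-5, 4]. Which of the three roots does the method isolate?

2

midpoint -0.5: f = 3.125 > 0 → [-0.5, 4]
midpoint 1.75: f = 3.265625 > 0 → [1.75, 4]
midpoint 2.875: f = -19.919922 < 0 → [1.75, 2.875]
midpoint 2.3125: f = -5.4993 < 0 → [1.75, 2.3125]
midpoint 2.03125: f = -0.4766 < 0 → [1.75, 2.03125]
midpoint 1.890625: f = 1.5462 > 0 → [1.890625, 2.03125]
midpoint 1.9609375: f = 0.5738 > 0 → [1.9609375, 2.03125]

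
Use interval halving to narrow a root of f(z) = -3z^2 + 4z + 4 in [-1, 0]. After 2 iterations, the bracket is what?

[-0.75, -0.5]

f(-0.5) = 1.25 > 0, so the root lies in [-1, -0.5]
f(-0.75) = -0.6875 < 0, so the root lies in [-0.75, -0.5]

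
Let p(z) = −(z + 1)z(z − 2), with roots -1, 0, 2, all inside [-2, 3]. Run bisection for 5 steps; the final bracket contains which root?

midpoint 0.5: p = 1.125 > 0 → [0.5, 3]
midpoint 1.75: p = 1.203125 > 0 → [1.75, 3]
midpoint 2.375: p = -3.005859 < 0 → [1.75, 2.375]
midpoint 2.0625: p = -0.3948 < 0 → [1.75, 2.0625]
midpoint 1.90625: p = 0.5194 > 0 → [1.90625, 2.0625]

2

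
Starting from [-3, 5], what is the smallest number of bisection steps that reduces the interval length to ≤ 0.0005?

Width after n steps is 8/2^n. Need 2^n ≥ 8/0.0005 = 16000.
2^13 = 8192 < 16000 ≤ 2^14 = 16384, so n = 14.

14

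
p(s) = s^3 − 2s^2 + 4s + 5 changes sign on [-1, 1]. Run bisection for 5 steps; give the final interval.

s = 0 gives p = 5, positive; keep [-1, 0]
s = -0.5 gives p = 2.375, positive; keep [-1, -0.5]
s = -0.75 gives p = 0.453125, positive; keep [-1, -0.75]
s = -0.875 gives p = -0.7012, negative; keep [-0.875, -0.75]
s = -0.8125 gives p = -0.1067, negative; keep [-0.8125, -0.75]

[-0.8125, -0.75]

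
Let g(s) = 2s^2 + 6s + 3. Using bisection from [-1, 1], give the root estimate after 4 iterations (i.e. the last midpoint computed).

-0.625

s = 0 gives g = 3, positive; keep [-1, 0]
s = -0.5 gives g = 0.5, positive; keep [-1, -0.5]
s = -0.75 gives g = -0.375, negative; keep [-0.75, -0.5]
s = -0.625 gives g = 0.0312, positive; keep [-0.75, -0.625]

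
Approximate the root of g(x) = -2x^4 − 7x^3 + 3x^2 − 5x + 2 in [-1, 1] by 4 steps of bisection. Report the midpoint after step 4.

0.375

x = 0 gives g = 2, positive; keep [0, 1]
x = 0.5 gives g = -0.75, negative; keep [0, 0.5]
x = 0.25 gives g = 0.820312, positive; keep [0.25, 0.5]
x = 0.375 gives g = 0.1382, positive; keep [0.375, 0.5]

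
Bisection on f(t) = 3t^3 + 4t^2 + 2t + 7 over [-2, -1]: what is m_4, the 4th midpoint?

t = -1.5 gives f = 2.875, positive; keep [-2, -1.5]
t = -1.75 gives f = -0.328125, negative; keep [-1.75, -1.5]
t = -1.625 gives f = 1.439453, positive; keep [-1.75, -1.625]
t = -1.6875 gives f = 0.5994, positive; keep [-1.75, -1.6875]

-1.6875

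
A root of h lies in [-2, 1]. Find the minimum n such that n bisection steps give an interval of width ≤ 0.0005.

13

Width after n steps is 3/2^n. Need 2^n ≥ 3/0.0005 = 6000.
2^12 = 4096 < 6000 ≤ 2^13 = 8192, so n = 13.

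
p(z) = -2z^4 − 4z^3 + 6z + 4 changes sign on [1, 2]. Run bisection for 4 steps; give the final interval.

midpoint 1.5: p = -10.625 < 0 → [1, 1.5]
midpoint 1.25: p = -1.195312 < 0 → [1, 1.25]
midpoint 1.125: p = 1.851074 > 0 → [1.125, 1.25]
midpoint 1.1875: p = 0.4497 > 0 → [1.1875, 1.25]

[1.1875, 1.25]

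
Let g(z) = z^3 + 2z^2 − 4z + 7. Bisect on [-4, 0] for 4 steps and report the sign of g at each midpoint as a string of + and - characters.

g(-2) = 15 > 0, so the root lies in [-4, -2]
g(-3) = 10 > 0, so the root lies in [-4, -3]
g(-3.5) = 2.625 > 0, so the root lies in [-4, -3.5]
g(-3.75) = -2.6094 < 0, so the root lies in [-3.75, -3.5]

+++-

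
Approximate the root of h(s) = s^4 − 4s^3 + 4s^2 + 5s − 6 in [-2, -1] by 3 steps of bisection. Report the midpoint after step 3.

h(-1.5) = 14.0625 > 0, so the root lies in [-1.5, -1]
h(-1.25) = 4.253906 > 0, so the root lies in [-1.25, -1]
h(-1.125) = 0.734619 > 0, so the root lies in [-1.125, -1]

-1.125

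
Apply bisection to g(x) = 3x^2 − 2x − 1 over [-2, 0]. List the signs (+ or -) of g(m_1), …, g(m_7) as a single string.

midpoint -1: g = 4 > 0 → [-1, 0]
midpoint -0.5: g = 0.75 > 0 → [-0.5, 0]
midpoint -0.25: g = -0.3125 < 0 → [-0.5, -0.25]
midpoint -0.375: g = 0.1719 > 0 → [-0.375, -0.25]
midpoint -0.3125: g = -0.082 < 0 → [-0.375, -0.3125]
midpoint -0.34375: g = 0.042 > 0 → [-0.34375, -0.3125]
midpoint -0.328125: g = -0.0208 < 0 → [-0.34375, -0.328125]

++-+-+-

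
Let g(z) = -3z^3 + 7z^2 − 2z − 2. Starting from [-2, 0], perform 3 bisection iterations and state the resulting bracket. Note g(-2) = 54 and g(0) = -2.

g(-1) = 10 > 0, so the root lies in [-1, 0]
g(-0.5) = 1.125 > 0, so the root lies in [-0.5, 0]
g(-0.25) = -1.015625 < 0, so the root lies in [-0.5, -0.25]

[-0.5, -0.25]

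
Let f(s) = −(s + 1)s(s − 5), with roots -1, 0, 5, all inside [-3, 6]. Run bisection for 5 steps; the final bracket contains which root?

5

m = 1.5, f(m) = 13.125 (+); new bracket [1.5, 6]
m = 3.75, f(m) = 22.265625 (+); new bracket [3.75, 6]
m = 4.875, f(m) = 3.580078 (+); new bracket [4.875, 6]
m = 5.4375, f(m) = -15.3142 (−); new bracket [4.875, 5.4375]
m = 5.15625, f(m) = -4.9599 (−); new bracket [4.875, 5.15625]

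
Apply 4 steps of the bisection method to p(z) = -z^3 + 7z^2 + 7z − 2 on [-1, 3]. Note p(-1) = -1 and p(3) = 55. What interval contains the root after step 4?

p(1) = 11 > 0, so the root lies in [-1, 1]
p(0) = -2 < 0, so the root lies in [0, 1]
p(0.5) = 3.125 > 0, so the root lies in [0, 0.5]
p(0.25) = 0.1719 > 0, so the root lies in [0, 0.25]

[0, 0.25]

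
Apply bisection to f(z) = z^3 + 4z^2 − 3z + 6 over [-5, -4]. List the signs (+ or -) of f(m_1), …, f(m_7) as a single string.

++-++++

m = -4.5, f(m) = 9.375 (+); new bracket [-5, -4.5]
m = -4.75, f(m) = 3.328125 (+); new bracket [-5, -4.75]
m = -4.875, f(m) = -0.169922 (−); new bracket [-4.875, -4.75]
m = -4.8125, f(m) = 1.6199 (+); new bracket [-4.875, -4.8125]
m = -4.84375, f(m) = 0.7353 (+); new bracket [-4.875, -4.84375]
m = -4.859375, f(m) = 0.2853 (+); new bracket [-4.875, -4.859375]
m = -4.8671875, f(m) = 0.0583 (+); new bracket [-4.875, -4.8671875]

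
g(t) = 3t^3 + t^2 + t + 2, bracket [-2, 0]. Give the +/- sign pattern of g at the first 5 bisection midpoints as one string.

-++-+

m = -1, g(m) = -1 (−); new bracket [-1, 0]
m = -0.5, g(m) = 1.375 (+); new bracket [-1, -0.5]
m = -0.75, g(m) = 0.546875 (+); new bracket [-1, -0.75]
m = -0.875, g(m) = -0.1191 (−); new bracket [-0.875, -0.75]
m = -0.8125, g(m) = 0.2385 (+); new bracket [-0.875, -0.8125]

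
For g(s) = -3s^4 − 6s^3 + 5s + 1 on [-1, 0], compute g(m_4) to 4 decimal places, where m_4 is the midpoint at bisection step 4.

0.0983

midpoint -0.5: g = -0.9375 < 0 → [-0.5, 0]
midpoint -0.25: g = -0.167969 < 0 → [-0.25, 0]
midpoint -0.125: g = 0.385986 > 0 → [-0.25, -0.125]
midpoint -0.1875: g = 0.0983 > 0 → [-0.25, -0.1875]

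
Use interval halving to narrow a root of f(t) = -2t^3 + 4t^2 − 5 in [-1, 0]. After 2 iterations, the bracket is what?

midpoint -0.5: f = -3.75 < 0 → [-1, -0.5]
midpoint -0.75: f = -1.90625 < 0 → [-1, -0.75]

[-1, -0.75]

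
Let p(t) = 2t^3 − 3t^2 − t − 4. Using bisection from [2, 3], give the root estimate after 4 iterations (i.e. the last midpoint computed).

2.1875

midpoint 2.5: p = 6 > 0 → [2, 2.5]
midpoint 2.25: p = 1.34375 > 0 → [2, 2.25]
midpoint 2.125: p = -0.480469 < 0 → [2.125, 2.25]
midpoint 2.1875: p = 0.3921 > 0 → [2.125, 2.1875]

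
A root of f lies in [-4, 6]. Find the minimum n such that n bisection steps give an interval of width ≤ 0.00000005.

28

Width after n steps is 10/2^n. Need 2^n ≥ 10/0.00000005 = 200000000.
2^27 = 134217728 < 200000000 ≤ 2^28 = 268435456, so n = 28.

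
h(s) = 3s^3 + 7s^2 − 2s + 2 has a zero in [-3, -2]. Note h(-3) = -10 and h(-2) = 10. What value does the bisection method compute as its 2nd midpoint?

-2.75

s = -2.5 gives h = 3.875, positive; keep [-3, -2.5]
s = -2.75 gives h = -1.953125, negative; keep [-2.75, -2.5]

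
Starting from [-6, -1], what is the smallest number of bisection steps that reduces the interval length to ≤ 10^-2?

9

Width after n steps is 5/2^n. Need 2^n ≥ 5/10^-2 = 500.
2^8 = 256 < 500 ≤ 2^9 = 512, so n = 9.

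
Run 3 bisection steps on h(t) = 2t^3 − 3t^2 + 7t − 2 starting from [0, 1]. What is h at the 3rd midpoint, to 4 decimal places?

0.3086

m = 0.5, h(m) = 1 (+); new bracket [0, 0.5]
m = 0.25, h(m) = -0.40625 (−); new bracket [0.25, 0.5]
m = 0.375, h(m) = 0.308594 (+); new bracket [0.25, 0.375]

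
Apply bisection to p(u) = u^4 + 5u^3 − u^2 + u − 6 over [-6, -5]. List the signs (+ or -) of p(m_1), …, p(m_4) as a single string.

midpoint -5.5: p = 41.4375 > 0 → [-5.5, -5]
midpoint -5.25: p = -2.636719 < 0 → [-5.5, -5.25]
midpoint -5.375: p = 17.967041 > 0 → [-5.375, -5.25]
midpoint -5.3125: p = 7.3189 > 0 → [-5.3125, -5.25]

+-++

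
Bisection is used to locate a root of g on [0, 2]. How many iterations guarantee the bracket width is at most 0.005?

Width after n steps is 2/2^n. Need 2^n ≥ 2/0.005 = 400.
2^8 = 256 < 400 ≤ 2^9 = 512, so n = 9.

9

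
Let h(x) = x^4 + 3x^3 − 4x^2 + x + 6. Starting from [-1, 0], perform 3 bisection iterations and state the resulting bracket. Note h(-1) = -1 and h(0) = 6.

m = -0.5, h(m) = 4.1875 (+); new bracket [-1, -0.5]
m = -0.75, h(m) = 2.050781 (+); new bracket [-1, -0.75]
m = -0.875, h(m) = 0.638916 (+); new bracket [-1, -0.875]

[-1, -0.875]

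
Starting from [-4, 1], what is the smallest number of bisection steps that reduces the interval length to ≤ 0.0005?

14

Width after n steps is 5/2^n. Need 2^n ≥ 5/0.0005 = 10000.
2^13 = 8192 < 10000 ≤ 2^14 = 16384, so n = 14.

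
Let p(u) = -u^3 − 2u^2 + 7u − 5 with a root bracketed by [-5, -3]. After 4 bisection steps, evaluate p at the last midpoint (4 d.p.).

2.2832

p(-4) = -1 < 0, so the root lies in [-5, -4]
p(-4.5) = 14.125 > 0, so the root lies in [-4.5, -4]
p(-4.25) = 5.890625 > 0, so the root lies in [-4.25, -4]
p(-4.125) = 2.2832 > 0, so the root lies in [-4.125, -4]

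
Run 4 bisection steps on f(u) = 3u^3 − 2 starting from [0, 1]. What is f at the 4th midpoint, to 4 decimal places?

f(0.5) = -1.625 < 0, so the root lies in [0.5, 1]
f(0.75) = -0.734375 < 0, so the root lies in [0.75, 1]
f(0.875) = 0.009766 > 0, so the root lies in [0.75, 0.875]
f(0.8125) = -0.3909 < 0, so the root lies in [0.8125, 0.875]

-0.3909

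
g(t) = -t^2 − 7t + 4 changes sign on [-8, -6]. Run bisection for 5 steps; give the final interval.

t = -7 gives g = 4, positive; keep [-8, -7]
t = -7.5 gives g = 0.25, positive; keep [-8, -7.5]
t = -7.75 gives g = -1.8125, negative; keep [-7.75, -7.5]
t = -7.625 gives g = -0.7656, negative; keep [-7.625, -7.5]
t = -7.5625 gives g = -0.2539, negative; keep [-7.5625, -7.5]

[-7.5625, -7.5]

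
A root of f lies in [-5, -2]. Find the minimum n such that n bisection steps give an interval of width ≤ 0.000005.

20

Width after n steps is 3/2^n. Need 2^n ≥ 3/0.000005 = 600000.
2^19 = 524288 < 600000 ≤ 2^20 = 1048576, so n = 20.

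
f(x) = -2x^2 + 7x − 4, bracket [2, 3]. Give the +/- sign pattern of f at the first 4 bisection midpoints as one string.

f(2.5) = 1 > 0, so the root lies in [2.5, 3]
f(2.75) = 0.125 > 0, so the root lies in [2.75, 3]
f(2.875) = -0.40625 < 0, so the root lies in [2.75, 2.875]
f(2.8125) = -0.1328 < 0, so the root lies in [2.75, 2.8125]

++--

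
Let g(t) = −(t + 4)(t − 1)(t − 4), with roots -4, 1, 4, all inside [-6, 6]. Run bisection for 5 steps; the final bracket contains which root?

-4

g(0) = -16 < 0, so the root lies in [-6, 0]
g(-3) = -28 < 0, so the root lies in [-6, -3]
g(-4.5) = 23.375 > 0, so the root lies in [-4.5, -3]
g(-3.75) = -9.2031 < 0, so the root lies in [-4.5, -3.75]
g(-4.125) = 5.2051 > 0, so the root lies in [-4.125, -3.75]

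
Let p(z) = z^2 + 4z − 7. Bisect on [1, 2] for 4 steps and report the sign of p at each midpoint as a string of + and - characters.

p(1.5) = 1.25 > 0, so the root lies in [1, 1.5]
p(1.25) = -0.4375 < 0, so the root lies in [1.25, 1.5]
p(1.375) = 0.390625 > 0, so the root lies in [1.25, 1.375]
p(1.3125) = -0.0273 < 0, so the root lies in [1.3125, 1.375]

+-+-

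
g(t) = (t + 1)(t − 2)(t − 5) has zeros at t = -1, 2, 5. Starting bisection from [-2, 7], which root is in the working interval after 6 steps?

midpoint 2.5: g = -4.375 < 0 → [2.5, 7]
midpoint 4.75: g = -3.953125 < 0 → [4.75, 7]
midpoint 5.875: g = 23.310547 > 0 → [4.75, 5.875]
midpoint 5.3125: g = 6.5344 > 0 → [4.75, 5.3125]
midpoint 5.03125: g = 0.5713 > 0 → [4.75, 5.03125]
midpoint 4.890625: g = -1.8624 < 0 → [4.890625, 5.03125]

5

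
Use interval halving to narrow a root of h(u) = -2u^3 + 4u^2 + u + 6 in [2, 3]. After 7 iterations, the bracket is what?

[2.625, 2.6328125]

u = 2.5 gives h = 2.25, positive; keep [2.5, 3]
u = 2.75 gives h = -2.59375, negative; keep [2.5, 2.75]
u = 2.625 gives h = 0.011719, positive; keep [2.625, 2.75]
u = 2.6875 gives h = -1.2437, negative; keep [2.625, 2.6875]
u = 2.65625 gives h = -0.6043, negative; keep [2.625, 2.65625]
u = 2.640625 gives h = -0.2934, negative; keep [2.625, 2.640625]
u = 2.6328125 gives h = -0.1401, negative; keep [2.625, 2.6328125]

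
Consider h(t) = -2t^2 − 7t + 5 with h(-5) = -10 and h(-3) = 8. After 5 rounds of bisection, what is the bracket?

m = -4, h(m) = 1 (+); new bracket [-5, -4]
m = -4.5, h(m) = -4 (−); new bracket [-4.5, -4]
m = -4.25, h(m) = -1.375 (−); new bracket [-4.25, -4]
m = -4.125, h(m) = -0.1562 (−); new bracket [-4.125, -4]
m = -4.0625, h(m) = 0.4297 (+); new bracket [-4.125, -4.0625]

[-4.125, -4.0625]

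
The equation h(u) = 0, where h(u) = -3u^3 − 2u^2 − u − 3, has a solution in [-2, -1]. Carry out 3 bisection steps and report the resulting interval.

u = -1.5 gives h = 4.125, positive; keep [-1.5, -1]
u = -1.25 gives h = 0.984375, positive; keep [-1.25, -1]
u = -1.125 gives h = -0.134766, negative; keep [-1.25, -1.125]

[-1.25, -1.125]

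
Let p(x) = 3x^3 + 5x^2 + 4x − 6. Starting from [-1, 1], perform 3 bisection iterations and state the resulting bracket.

m = 0, p(m) = -6 (−); new bracket [0, 1]
m = 0.5, p(m) = -2.375 (−); new bracket [0.5, 1]
m = 0.75, p(m) = 1.078125 (+); new bracket [0.5, 0.75]

[0.5, 0.75]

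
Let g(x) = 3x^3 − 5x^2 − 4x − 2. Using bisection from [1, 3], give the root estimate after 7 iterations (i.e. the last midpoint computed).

2.359375

x = 2 gives g = -6, negative; keep [2, 3]
x = 2.5 gives g = 3.625, positive; keep [2, 2.5]
x = 2.25 gives g = -2.140625, negative; keep [2.25, 2.5]
x = 2.375 gives g = 0.4863, positive; keep [2.25, 2.375]
x = 2.3125 gives g = -0.8889, negative; keep [2.3125, 2.375]
x = 2.34375 gives g = -0.217, negative; keep [2.34375, 2.375]
x = 2.359375 gives g = 0.1307, positive; keep [2.34375, 2.359375]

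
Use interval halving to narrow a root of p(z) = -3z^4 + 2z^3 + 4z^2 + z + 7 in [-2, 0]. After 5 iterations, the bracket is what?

[-1.3125, -1.25]

p(-1) = 5 > 0, so the root lies in [-2, -1]
p(-1.5) = -7.4375 < 0, so the root lies in [-1.5, -1]
p(-1.25) = 0.769531 > 0, so the root lies in [-1.5, -1.25]
p(-1.375) = -2.7351 < 0, so the root lies in [-1.375, -1.25]
p(-1.3125) = -0.8465 < 0, so the root lies in [-1.3125, -1.25]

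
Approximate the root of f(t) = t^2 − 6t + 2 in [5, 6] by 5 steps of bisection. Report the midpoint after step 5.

midpoint 5.5: f = -0.75 < 0 → [5.5, 6]
midpoint 5.75: f = 0.5625 > 0 → [5.5, 5.75]
midpoint 5.625: f = -0.109375 < 0 → [5.625, 5.75]
midpoint 5.6875: f = 0.2227 > 0 → [5.625, 5.6875]
midpoint 5.65625: f = 0.0557 > 0 → [5.625, 5.65625]

5.65625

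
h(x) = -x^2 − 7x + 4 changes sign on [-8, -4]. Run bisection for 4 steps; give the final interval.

[-7.75, -7.5]

midpoint -6: h = 10 > 0 → [-8, -6]
midpoint -7: h = 4 > 0 → [-8, -7]
midpoint -7.5: h = 0.25 > 0 → [-8, -7.5]
midpoint -7.75: h = -1.8125 < 0 → [-7.75, -7.5]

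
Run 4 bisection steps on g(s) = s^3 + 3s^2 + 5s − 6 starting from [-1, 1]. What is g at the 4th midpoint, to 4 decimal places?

1.3418

s = 0 gives g = -6, negative; keep [0, 1]
s = 0.5 gives g = -2.625, negative; keep [0.5, 1]
s = 0.75 gives g = -0.140625, negative; keep [0.75, 1]
s = 0.875 gives g = 1.3418, positive; keep [0.75, 0.875]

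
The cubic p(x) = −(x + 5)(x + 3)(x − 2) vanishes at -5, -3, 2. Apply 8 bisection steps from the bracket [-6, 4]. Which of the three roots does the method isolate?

2

m = -1, p(m) = 24 (+); new bracket [-1, 4]
m = 1.5, p(m) = 14.625 (+); new bracket [1.5, 4]
m = 2.75, p(m) = -33.421875 (−); new bracket [1.5, 2.75]
m = 2.125, p(m) = -4.5645 (−); new bracket [1.5, 2.125]
m = 1.8125, p(m) = 6.1472 (+); new bracket [1.8125, 2.125]
m = 1.96875, p(m) = 1.0821 (+); new bracket [1.96875, 2.125]
m = 2.046875, p(m) = -1.6671 (−); new bracket [1.96875, 2.046875]
m = 2.0078125, p(m) = -0.2742 (−); new bracket [1.96875, 2.0078125]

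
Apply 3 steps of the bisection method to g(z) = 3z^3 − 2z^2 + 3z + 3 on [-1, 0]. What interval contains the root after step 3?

midpoint -0.5: g = 0.625 > 0 → [-1, -0.5]
midpoint -0.75: g = -1.640625 < 0 → [-0.75, -0.5]
midpoint -0.625: g = -0.388672 < 0 → [-0.625, -0.5]

[-0.625, -0.5]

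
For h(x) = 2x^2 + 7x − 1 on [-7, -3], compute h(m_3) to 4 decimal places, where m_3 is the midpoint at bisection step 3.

-1.0000

h(-5) = 14 > 0, so the root lies in [-5, -3]
h(-4) = 3 > 0, so the root lies in [-4, -3]
h(-3.5) = -1 < 0, so the root lies in [-4, -3.5]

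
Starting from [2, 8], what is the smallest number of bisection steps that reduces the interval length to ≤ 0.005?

Width after n steps is 6/2^n. Need 2^n ≥ 6/0.005 = 1200.
2^10 = 1024 < 1200 ≤ 2^11 = 2048, so n = 11.

11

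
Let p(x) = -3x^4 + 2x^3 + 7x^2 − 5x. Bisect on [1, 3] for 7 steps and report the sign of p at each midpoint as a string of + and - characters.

--++++-

x = 2 gives p = -14, negative; keep [1, 2]
x = 1.5 gives p = -0.1875, negative; keep [1, 1.5]
x = 1.25 gives p = 1.269531, positive; keep [1.25, 1.5]
x = 1.375 gives p = 0.8352, positive; keep [1.375, 1.5]
x = 1.4375 gives p = 0.4082, positive; keep [1.4375, 1.5]
x = 1.46875 gives p = 0.1328, positive; keep [1.46875, 1.5]
x = 1.484375 gives p = -0.0215, negative; keep [1.46875, 1.484375]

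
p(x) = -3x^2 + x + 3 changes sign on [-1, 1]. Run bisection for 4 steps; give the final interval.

p(0) = 3 > 0, so the root lies in [-1, 0]
p(-0.5) = 1.75 > 0, so the root lies in [-1, -0.5]
p(-0.75) = 0.5625 > 0, so the root lies in [-1, -0.75]
p(-0.875) = -0.1719 < 0, so the root lies in [-0.875, -0.75]

[-0.875, -0.75]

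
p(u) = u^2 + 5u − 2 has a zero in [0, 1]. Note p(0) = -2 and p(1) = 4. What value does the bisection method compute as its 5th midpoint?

0.34375

p(0.5) = 0.75 > 0, so the root lies in [0, 0.5]
p(0.25) = -0.6875 < 0, so the root lies in [0.25, 0.5]
p(0.375) = 0.015625 > 0, so the root lies in [0.25, 0.375]
p(0.3125) = -0.3398 < 0, so the root lies in [0.3125, 0.375]
p(0.34375) = -0.1631 < 0, so the root lies in [0.34375, 0.375]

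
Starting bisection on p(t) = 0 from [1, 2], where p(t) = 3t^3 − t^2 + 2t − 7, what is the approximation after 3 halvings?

1.375

t = 1.5 gives p = 3.875, positive; keep [1, 1.5]
t = 1.25 gives p = -0.203125, negative; keep [1.25, 1.5]
t = 1.375 gives p = 1.658203, positive; keep [1.25, 1.375]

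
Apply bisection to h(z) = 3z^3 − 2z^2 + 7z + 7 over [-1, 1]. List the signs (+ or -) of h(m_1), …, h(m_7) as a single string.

h(0) = 7 > 0, so the root lies in [-1, 0]
h(-0.5) = 2.625 > 0, so the root lies in [-1, -0.5]
h(-0.75) = -0.640625 < 0, so the root lies in [-0.75, -0.5]
h(-0.625) = 1.1113 > 0, so the root lies in [-0.75, -0.625]
h(-0.6875) = 0.2673 > 0, so the root lies in [-0.75, -0.6875]
h(-0.71875) = -0.1784 < 0, so the root lies in [-0.71875, -0.6875]
h(-0.703125) = 0.0465 > 0, so the root lies in [-0.71875, -0.703125]

++-++-+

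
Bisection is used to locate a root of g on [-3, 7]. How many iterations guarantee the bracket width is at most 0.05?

8

Width after n steps is 10/2^n. Need 2^n ≥ 10/0.05 = 200.
2^7 = 128 < 200 ≤ 2^8 = 256, so n = 8.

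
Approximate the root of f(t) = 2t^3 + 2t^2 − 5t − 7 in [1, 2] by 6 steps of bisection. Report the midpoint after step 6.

m = 1.5, f(m) = -3.25 (−); new bracket [1.5, 2]
m = 1.75, f(m) = 1.09375 (+); new bracket [1.5, 1.75]
m = 1.625, f(m) = -1.261719 (−); new bracket [1.625, 1.75]
m = 1.6875, f(m) = -0.1313 (−); new bracket [1.6875, 1.75]
m = 1.71875, f(m) = 0.4692 (+); new bracket [1.6875, 1.71875]
m = 1.703125, f(m) = 0.1659 (+); new bracket [1.6875, 1.703125]

1.703125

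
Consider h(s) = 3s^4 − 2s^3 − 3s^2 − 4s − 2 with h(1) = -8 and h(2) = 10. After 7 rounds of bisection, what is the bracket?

m = 1.5, h(m) = -6.3125 (−); new bracket [1.5, 2]
m = 1.75, h(m) = -0.769531 (−); new bracket [1.75, 2]
m = 1.875, h(m) = 3.848389 (+); new bracket [1.75, 1.875]
m = 1.8125, h(m) = 1.3626 (+); new bracket [1.75, 1.8125]
m = 1.78125, h(m) = 0.2541 (+); new bracket [1.75, 1.78125]
m = 1.765625, h(m) = -0.2681 (−); new bracket [1.765625, 1.78125]
m = 1.7734375, h(m) = -0.0096 (−); new bracket [1.7734375, 1.78125]

[1.7734375, 1.78125]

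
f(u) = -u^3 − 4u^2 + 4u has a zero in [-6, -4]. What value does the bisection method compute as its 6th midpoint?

midpoint -5: f = 5 > 0 → [-5, -4]
midpoint -4.5: f = -7.875 < 0 → [-5, -4.5]
midpoint -4.75: f = -2.078125 < 0 → [-5, -4.75]
midpoint -4.875: f = 1.2949 > 0 → [-4.875, -4.75]
midpoint -4.8125: f = -0.4324 < 0 → [-4.875, -4.8125]
midpoint -4.84375: f = 0.421 > 0 → [-4.84375, -4.8125]

-4.84375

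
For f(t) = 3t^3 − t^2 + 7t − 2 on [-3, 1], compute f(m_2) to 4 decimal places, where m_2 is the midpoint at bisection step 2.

midpoint -1: f = -13 < 0 → [-1, 1]
midpoint 0: f = -2 < 0 → [0, 1]

-2.0000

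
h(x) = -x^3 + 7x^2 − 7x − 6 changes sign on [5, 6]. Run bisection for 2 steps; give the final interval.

[5.5, 5.75]

midpoint 5.5: h = 0.875 > 0 → [5.5, 6]
midpoint 5.75: h = -4.921875 < 0 → [5.5, 5.75]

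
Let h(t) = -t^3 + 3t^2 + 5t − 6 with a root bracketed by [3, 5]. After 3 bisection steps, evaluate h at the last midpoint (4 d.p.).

h(4) = -2 < 0, so the root lies in [3, 4]
h(3.5) = 5.375 > 0, so the root lies in [3.5, 4]
h(3.75) = 2.203125 > 0, so the root lies in [3.75, 4]

2.2031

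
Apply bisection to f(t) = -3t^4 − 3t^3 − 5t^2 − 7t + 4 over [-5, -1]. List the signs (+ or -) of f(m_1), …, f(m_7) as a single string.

---++-+

f(-3) = -182 < 0, so the root lies in [-3, -1]
f(-2) = -26 < 0, so the root lies in [-2, -1]
f(-1.5) = -1.8125 < 0, so the root lies in [-1.5, -1]
f(-1.25) = 3.4727 > 0, so the root lies in [-1.5, -1.25]
f(-1.375) = 1.2473 > 0, so the root lies in [-1.5, -1.375]
f(-1.4375) = -0.1683 < 0, so the root lies in [-1.4375, -1.375]
f(-1.40625) = 0.5668 > 0, so the root lies in [-1.4375, -1.40625]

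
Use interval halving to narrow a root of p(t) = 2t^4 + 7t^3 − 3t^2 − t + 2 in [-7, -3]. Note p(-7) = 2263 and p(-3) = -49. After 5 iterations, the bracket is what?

[-3.875, -3.75]

m = -5, p(m) = 307 (+); new bracket [-5, -3]
m = -4, p(m) = 22 (+); new bracket [-4, -3]
m = -3.5, p(m) = -31.25 (−); new bracket [-4, -3.5]
m = -3.75, p(m) = -10.0703 (−); new bracket [-4, -3.75]
m = -3.875, p(m) = 4.4673 (+); new bracket [-3.875, -3.75]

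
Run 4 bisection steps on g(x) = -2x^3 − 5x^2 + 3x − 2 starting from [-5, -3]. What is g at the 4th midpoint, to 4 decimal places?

0.8320

x = -4 gives g = 34, positive; keep [-4, -3]
x = -3.5 gives g = 12, positive; keep [-3.5, -3]
x = -3.25 gives g = 4.09375, positive; keep [-3.25, -3]
x = -3.125 gives g = 0.832, positive; keep [-3.125, -3]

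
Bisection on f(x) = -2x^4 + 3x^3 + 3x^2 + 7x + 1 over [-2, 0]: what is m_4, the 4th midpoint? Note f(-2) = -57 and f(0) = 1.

x = -1 gives f = -8, negative; keep [-1, 0]
x = -0.5 gives f = -2.25, negative; keep [-0.5, 0]
x = -0.25 gives f = -0.617188, negative; keep [-0.25, 0]
x = -0.125 gives f = 0.1655, positive; keep [-0.25, -0.125]

-0.125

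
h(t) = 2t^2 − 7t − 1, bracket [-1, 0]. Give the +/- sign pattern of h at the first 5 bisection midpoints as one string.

midpoint -0.5: h = 3 > 0 → [-0.5, 0]
midpoint -0.25: h = 0.875 > 0 → [-0.25, 0]
midpoint -0.125: h = -0.09375 < 0 → [-0.25, -0.125]
midpoint -0.1875: h = 0.3828 > 0 → [-0.1875, -0.125]
midpoint -0.15625: h = 0.1426 > 0 → [-0.15625, -0.125]

++-++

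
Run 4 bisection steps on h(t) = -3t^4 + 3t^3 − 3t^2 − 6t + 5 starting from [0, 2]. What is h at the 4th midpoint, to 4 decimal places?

0.3528

midpoint 1: h = -4 < 0 → [0, 1]
midpoint 0.5: h = 1.4375 > 0 → [0.5, 1]
midpoint 0.75: h = -0.871094 < 0 → [0.5, 0.75]
midpoint 0.625: h = 0.3528 > 0 → [0.625, 0.75]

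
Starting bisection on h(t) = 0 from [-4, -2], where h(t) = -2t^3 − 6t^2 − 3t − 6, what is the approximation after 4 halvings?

midpoint -3: h = 3 > 0 → [-3, -2]
midpoint -2.5: h = -4.75 < 0 → [-3, -2.5]
midpoint -2.75: h = -1.53125 < 0 → [-3, -2.75]
midpoint -2.875: h = 0.5586 > 0 → [-2.875, -2.75]

-2.875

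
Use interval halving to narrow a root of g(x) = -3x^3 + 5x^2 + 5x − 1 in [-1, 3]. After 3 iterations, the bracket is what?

g(1) = 6 > 0, so the root lies in [1, 3]
g(2) = 5 > 0, so the root lies in [2, 3]
g(2.5) = -4.125 < 0, so the root lies in [2, 2.5]

[2, 2.5]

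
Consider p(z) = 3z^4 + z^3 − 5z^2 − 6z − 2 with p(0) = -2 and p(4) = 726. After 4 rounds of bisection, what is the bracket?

[1.5, 1.75]

m = 2, p(m) = 22 (+); new bracket [0, 2]
m = 1, p(m) = -9 (−); new bracket [1, 2]
m = 1.5, p(m) = -3.6875 (−); new bracket [1.5, 2]
m = 1.75, p(m) = 5.6836 (+); new bracket [1.5, 1.75]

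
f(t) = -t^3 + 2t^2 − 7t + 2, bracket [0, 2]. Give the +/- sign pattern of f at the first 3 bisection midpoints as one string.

f(1) = -4 < 0, so the root lies in [0, 1]
f(0.5) = -1.125 < 0, so the root lies in [0, 0.5]
f(0.25) = 0.359375 > 0, so the root lies in [0.25, 0.5]

--+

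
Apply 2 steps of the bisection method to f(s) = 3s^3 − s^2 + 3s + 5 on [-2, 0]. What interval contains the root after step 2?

[-1, -0.5]

s = -1 gives f = -2, negative; keep [-1, 0]
s = -0.5 gives f = 2.875, positive; keep [-1, -0.5]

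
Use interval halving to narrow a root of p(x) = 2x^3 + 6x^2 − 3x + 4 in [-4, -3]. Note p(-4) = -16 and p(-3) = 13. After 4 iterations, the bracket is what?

[-3.625, -3.5625]

m = -3.5, p(m) = 2.25 (+); new bracket [-4, -3.5]
m = -3.75, p(m) = -5.84375 (−); new bracket [-3.75, -3.5]
m = -3.625, p(m) = -1.550781 (−); new bracket [-3.625, -3.5]
m = -3.5625, p(m) = 0.4097 (+); new bracket [-3.625, -3.5625]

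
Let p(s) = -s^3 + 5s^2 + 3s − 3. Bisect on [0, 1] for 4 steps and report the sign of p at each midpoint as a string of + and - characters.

midpoint 0.5: p = -0.375 < 0 → [0.5, 1]
midpoint 0.75: p = 1.640625 > 0 → [0.5, 0.75]
midpoint 0.625: p = 0.583984 > 0 → [0.5, 0.625]
midpoint 0.5625: p = 0.0916 > 0 → [0.5, 0.5625]

-+++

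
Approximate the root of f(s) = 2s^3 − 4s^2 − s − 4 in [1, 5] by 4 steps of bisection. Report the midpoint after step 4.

2.75

s = 3 gives f = 11, positive; keep [1, 3]
s = 2 gives f = -6, negative; keep [2, 3]
s = 2.5 gives f = -0.25, negative; keep [2.5, 3]
s = 2.75 gives f = 4.5938, positive; keep [2.5, 2.75]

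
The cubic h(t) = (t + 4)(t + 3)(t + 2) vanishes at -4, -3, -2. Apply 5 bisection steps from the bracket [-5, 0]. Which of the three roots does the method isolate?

m = -2.5, h(m) = -0.375 (−); new bracket [-2.5, 0]
m = -1.25, h(m) = 3.609375 (+); new bracket [-2.5, -1.25]
m = -1.875, h(m) = 0.298828 (+); new bracket [-2.5, -1.875]
m = -2.1875, h(m) = -0.2761 (−); new bracket [-2.1875, -1.875]
m = -2.03125, h(m) = -0.0596 (−); new bracket [-2.03125, -1.875]

-2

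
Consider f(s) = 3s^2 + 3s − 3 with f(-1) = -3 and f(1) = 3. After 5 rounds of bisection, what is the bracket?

[0.5625, 0.625]

midpoint 0: f = -3 < 0 → [0, 1]
midpoint 0.5: f = -0.75 < 0 → [0.5, 1]
midpoint 0.75: f = 0.9375 > 0 → [0.5, 0.75]
midpoint 0.625: f = 0.0469 > 0 → [0.5, 0.625]
midpoint 0.5625: f = -0.3633 < 0 → [0.5625, 0.625]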